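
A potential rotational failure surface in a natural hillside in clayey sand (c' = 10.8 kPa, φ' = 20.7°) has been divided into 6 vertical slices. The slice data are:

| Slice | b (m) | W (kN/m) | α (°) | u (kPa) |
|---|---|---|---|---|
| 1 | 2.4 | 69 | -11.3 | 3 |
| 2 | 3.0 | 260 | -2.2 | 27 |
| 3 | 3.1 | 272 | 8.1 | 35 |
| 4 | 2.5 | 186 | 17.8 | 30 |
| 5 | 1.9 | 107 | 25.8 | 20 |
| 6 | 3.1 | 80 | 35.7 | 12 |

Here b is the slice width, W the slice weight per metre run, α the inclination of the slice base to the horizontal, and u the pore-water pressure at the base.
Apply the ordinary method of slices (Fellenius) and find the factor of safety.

FS = 2.43

Ordinary method of slices: FS = Σ[c'·Δl_i + (W_i cosα_i − u_i·Δl_i)·tanφ'] / Σ W_i sinα_i, with Δl_i = b_i / cosα_i.
Slice 1: Δl = 2.4/cos(-11.3°) = 2.447 m; N'_1 = 69·cos(-11.3°) − 3·2.447 = 60.3; c'Δl = 26.43; W sinα = -13.5
Slice 2: Δl = 3.0/cos(-2.2°) = 3.002 m; N'_2 = 260·cos(-2.2°) − 27·3.002 = 178.7; c'Δl = 32.42; W sinα = -10.0
Slice 3: Δl = 3.1/cos8.1° = 3.131 m; N'_3 = 272·cos8.1° − 35·3.131 = 159.7; c'Δl = 33.82; W sinα = 38.3
Slice 4: Δl = 2.5/cos17.8° = 2.626 m; N'_4 = 186·cos17.8° − 30·2.626 = 98.3; c'Δl = 28.36; W sinα = 56.9
Slice 5: Δl = 1.9/cos25.8° = 2.110 m; N'_5 = 107·cos25.8° − 20·2.110 = 54.1; c'Δl = 22.79; W sinα = 46.6
Slice 6: Δl = 3.1/cos35.7° = 3.817 m; N'_6 = 80·cos35.7° − 12·3.817 = 19.2; c'Δl = 41.23; W sinα = 46.7
Σc'Δl = 185.1 kN/m; ΣN' = 570.4 kN/m; ΣW sinα = 164.9 kN/m
Resisting = 185.1 + 570.4·tan20.7° = 185.1 + 215.5 = 400.6 kN/m
FS = 400.6 / 164.9 = 2.429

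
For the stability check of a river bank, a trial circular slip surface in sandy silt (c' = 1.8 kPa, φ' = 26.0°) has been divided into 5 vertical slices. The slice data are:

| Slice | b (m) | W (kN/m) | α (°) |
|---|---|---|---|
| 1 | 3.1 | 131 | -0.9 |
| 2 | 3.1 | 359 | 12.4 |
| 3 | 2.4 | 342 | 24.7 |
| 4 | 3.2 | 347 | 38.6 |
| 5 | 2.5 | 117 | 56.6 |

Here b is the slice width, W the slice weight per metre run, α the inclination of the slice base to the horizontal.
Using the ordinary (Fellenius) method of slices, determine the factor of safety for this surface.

Ordinary method of slices: FS = Σ[c'·Δl_i + (W_i cosα_i)·tanφ'] / Σ W_i sinα_i, with Δl_i = b_i / cosα_i.
Slice 1: Δl = 3.1/cos(-0.9°) = 3.100 m; N'_1 = 131·cos(-0.9°) = 131.0; c'Δl = 5.58; W sinα = -2.1
Slice 2: Δl = 3.1/cos12.4° = 3.174 m; N'_2 = 359·cos12.4° = 350.6; c'Δl = 5.71; W sinα = 77.1
Slice 3: Δl = 2.4/cos24.7° = 2.642 m; N'_3 = 342·cos24.7° = 310.7; c'Δl = 4.76; W sinα = 142.9
Slice 4: Δl = 3.2/cos38.6° = 4.095 m; N'_4 = 347·cos38.6° = 271.2; c'Δl = 7.37; W sinα = 216.5
Slice 5: Δl = 2.5/cos56.6° = 4.541 m; N'_5 = 117·cos56.6° = 64.4; c'Δl = 8.17; W sinα = 97.7
Σc'Δl = 31.6 kN/m; ΣN' = 1127.9 kN/m; ΣW sinα = 532.1 kN/m
Resisting = 31.6 + 1127.9·tan26.0° = 31.6 + 550.1 = 581.7 kN/m
FS = 581.7 / 532.1 = 1.093

FS = 1.09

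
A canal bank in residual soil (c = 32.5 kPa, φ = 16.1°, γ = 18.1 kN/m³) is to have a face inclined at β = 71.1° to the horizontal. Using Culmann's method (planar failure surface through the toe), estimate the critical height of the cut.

H_c = 15.31 m

Culmann's analysis gives the critical failure plane at α_cr = (β + φ)/2 = (71.1 + 16.1)/2 = 43.6°, and the critical height
H_c = (4c/γ) · sinβ cosφ / [1 − cos(β − φ)]
    = (4·32.5/18.1) · sin71.1°·cos16.1° / [1 − cos(55.0°)]
    = 7.182 · 0.9461·0.9608 / [1 − 0.5736]
    = 7.182 · 0.9090 / 0.4264
    = 15.31 m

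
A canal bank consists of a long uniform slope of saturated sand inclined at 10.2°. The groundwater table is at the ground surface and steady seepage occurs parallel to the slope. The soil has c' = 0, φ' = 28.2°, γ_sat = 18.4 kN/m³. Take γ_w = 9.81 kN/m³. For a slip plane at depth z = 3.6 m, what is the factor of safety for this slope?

FS = 1.39

With seepage parallel to the slope and the water table at the surface, the effective normal stress on the slip plane uses the buoyant unit weight γ' = γ_sat − γ_w while the driving shear stress uses γ_sat:
FS = [c' + γ' z cos²β tanφ'] / [γ_sat z sinβ cosβ]
(For c' = 0 this reduces to FS = (γ'/γ_sat)·tanφ'/tanβ.)
γ' = 18.4 − 9.81 = 8.59 kN/m³
Numerator = 0.0 + 8.59·3.6·cos²10.2°·tan28.2° = 0.0 + 8.59·3.6·0.9686·0.5362 = 16.061 kPa
Denominator = 18.4·3.6·sin10.2°·cos10.2° = 18.4·3.6·0.1771·0.9842 = 11.545 kPa
FS = 16.061 / 11.545 = 1.391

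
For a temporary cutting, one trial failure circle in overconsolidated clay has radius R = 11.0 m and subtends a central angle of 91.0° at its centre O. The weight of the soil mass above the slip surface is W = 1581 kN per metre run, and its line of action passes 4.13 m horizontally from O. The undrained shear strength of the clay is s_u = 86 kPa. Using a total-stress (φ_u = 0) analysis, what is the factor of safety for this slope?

FS = 2.53

Taking moments about the centre O, the resisting moment is provided by the undrained shear strength acting along the arc:
Arc length L_a = R·θ = 11.0·(91.0°·π/180) = 11.0·1.5882 = 17.47 m
M_R = s_u·L_a·R = 86·17.47·11.0 = 16527.3 kN·m/m
M_D = W·d = 1581·4.13 = 6529.5 kN·m/m
FS = M_R / M_D = 16527.3 / 6529.5 = 2.531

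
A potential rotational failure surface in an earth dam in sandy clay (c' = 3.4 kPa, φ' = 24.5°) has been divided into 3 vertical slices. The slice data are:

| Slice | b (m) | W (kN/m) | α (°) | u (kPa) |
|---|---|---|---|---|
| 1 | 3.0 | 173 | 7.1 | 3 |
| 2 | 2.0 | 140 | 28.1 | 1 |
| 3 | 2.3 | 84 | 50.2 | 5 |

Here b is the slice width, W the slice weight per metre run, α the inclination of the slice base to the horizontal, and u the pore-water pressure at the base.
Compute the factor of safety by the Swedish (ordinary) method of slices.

Ordinary method of slices: FS = Σ[c'·Δl_i + (W_i cosα_i − u_i·Δl_i)·tanφ'] / Σ W_i sinα_i, with Δl_i = b_i / cosα_i.
Slice 1: Δl = 3.0/cos7.1° = 3.023 m; N'_1 = 173·cos7.1° − 3·3.023 = 162.6; c'Δl = 10.28; W sinα = 21.4
Slice 2: Δl = 2.0/cos28.1° = 2.267 m; N'_2 = 140·cos28.1° − 1·2.267 = 121.2; c'Δl = 7.71; W sinα = 65.9
Slice 3: Δl = 2.3/cos50.2° = 3.593 m; N'_3 = 84·cos50.2° − 5·3.593 = 35.8; c'Δl = 12.22; W sinα = 64.5
Σc'Δl = 30.2 kN/m; ΣN' = 319.6 kN/m; ΣW sinα = 151.9 kN/m
Resisting = 30.2 + 319.6·tan24.5° = 30.2 + 145.7 = 175.9 kN/m
FS = 175.9 / 151.9 = 1.158

FS = 1.16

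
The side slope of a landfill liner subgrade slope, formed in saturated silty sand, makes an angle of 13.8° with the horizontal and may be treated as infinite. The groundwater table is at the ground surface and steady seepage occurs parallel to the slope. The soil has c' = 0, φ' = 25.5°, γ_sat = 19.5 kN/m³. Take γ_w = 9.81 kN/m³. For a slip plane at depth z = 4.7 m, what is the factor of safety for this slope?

FS = 0.96

With seepage parallel to the slope and the water table at the surface, the effective normal stress on the slip plane uses the buoyant unit weight γ' = γ_sat − γ_w while the driving shear stress uses γ_sat:
FS = [c' + γ' z cos²β tanφ'] / [γ_sat z sinβ cosβ]
(For c' = 0 this reduces to FS = (γ'/γ_sat)·tanφ'/tanβ.)
γ' = 19.5 − 9.81 = 9.69 kN/m³
Numerator = 0.0 + 9.69·4.7·cos²13.8°·tan25.5° = 0.0 + 9.69·4.7·0.9431·0.4770 = 20.487 kPa
Denominator = 19.5·4.7·sin13.8°·cos13.8° = 19.5·4.7·0.2385·0.9711 = 21.231 kPa
FS = 20.487 / 21.231 = 0.965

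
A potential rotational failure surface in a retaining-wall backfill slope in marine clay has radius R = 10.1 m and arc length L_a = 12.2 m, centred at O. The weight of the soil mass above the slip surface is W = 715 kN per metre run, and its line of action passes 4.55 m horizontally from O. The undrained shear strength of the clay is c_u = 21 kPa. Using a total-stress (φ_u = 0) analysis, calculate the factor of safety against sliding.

FS = 0.80

Taking moments about the centre O, the resisting moment is provided by the undrained shear strength acting along the arc:
M_R = c_u·L_a·R = 21·12.20·10.1 = 2587.6 kN·m/m
M_D = W·d = 715·4.55 = 3253.2 kN·m/m
FS = M_R / M_D = 2587.6 / 3253.2 = 0.795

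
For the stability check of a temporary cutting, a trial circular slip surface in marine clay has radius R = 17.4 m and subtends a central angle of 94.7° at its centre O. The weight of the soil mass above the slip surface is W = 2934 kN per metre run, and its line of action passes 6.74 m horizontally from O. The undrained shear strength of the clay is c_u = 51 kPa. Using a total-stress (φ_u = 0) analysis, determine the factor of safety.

FS = 1.29

Taking moments about the centre O, the resisting moment is provided by the undrained shear strength acting along the arc:
Arc length L_a = R·θ = 17.4·(94.7°·π/180) = 17.4·1.6528 = 28.76 m
M_R = c_u·L_a·R = 51·28.76·17.4 = 25520.9 kN·m/m
M_D = W·d = 2934·6.74 = 19775.2 kN·m/m
FS = M_R / M_D = 25520.9 / 19775.2 = 1.291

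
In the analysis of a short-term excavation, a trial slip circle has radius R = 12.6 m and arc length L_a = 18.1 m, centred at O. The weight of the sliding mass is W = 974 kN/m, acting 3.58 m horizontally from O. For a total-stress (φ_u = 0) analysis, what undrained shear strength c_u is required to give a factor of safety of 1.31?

FS = c_u·L_a·R / (W·d), so c_u = FS·W·d / (L_a·R).
c_u = 1.31·974·3.58 / (18.10·12.6) = 4567.9 / 228.06 = 20.03 kPa

c_u = 20.0 kPa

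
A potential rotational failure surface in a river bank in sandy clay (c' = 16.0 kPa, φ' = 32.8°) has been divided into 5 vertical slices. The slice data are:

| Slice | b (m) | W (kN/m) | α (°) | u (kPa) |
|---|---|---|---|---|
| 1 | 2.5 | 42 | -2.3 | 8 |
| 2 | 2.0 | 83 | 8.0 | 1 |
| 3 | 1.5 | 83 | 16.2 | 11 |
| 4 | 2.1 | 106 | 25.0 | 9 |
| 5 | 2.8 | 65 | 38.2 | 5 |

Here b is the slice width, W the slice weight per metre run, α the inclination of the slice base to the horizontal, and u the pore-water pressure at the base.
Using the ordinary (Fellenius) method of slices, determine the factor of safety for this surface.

Ordinary method of slices: FS = Σ[c'·Δl_i + (W_i cosα_i − u_i·Δl_i)·tanφ'] / Σ W_i sinα_i, with Δl_i = b_i / cosα_i.
Slice 1: Δl = 2.5/cos(-2.3°) = 2.502 m; N'_1 = 42·cos(-2.3°) − 8·2.502 = 22.0; c'Δl = 40.03; W sinα = -1.7
Slice 2: Δl = 2.0/cos8.0° = 2.020 m; N'_2 = 83·cos8.0° − 1·2.020 = 80.2; c'Δl = 32.31; W sinα = 11.6
Slice 3: Δl = 1.5/cos16.2° = 1.562 m; N'_3 = 83·cos16.2° − 11·1.562 = 62.5; c'Δl = 24.99; W sinα = 23.2
Slice 4: Δl = 2.1/cos25.0° = 2.317 m; N'_4 = 106·cos25.0° − 9·2.317 = 75.2; c'Δl = 37.07; W sinα = 44.8
Slice 5: Δl = 2.8/cos38.2° = 3.563 m; N'_5 = 65·cos38.2° − 5·3.563 = 33.3; c'Δl = 57.01; W sinα = 40.2
Σc'Δl = 191.4 kN/m; ΣN' = 273.1 kN/m; ΣW sinα = 118.0 kN/m
Resisting = 191.4 + 273.1·tan32.8° = 191.4 + 176.0 = 367.4 kN/m
FS = 367.4 / 118.0 = 3.113

FS = 3.11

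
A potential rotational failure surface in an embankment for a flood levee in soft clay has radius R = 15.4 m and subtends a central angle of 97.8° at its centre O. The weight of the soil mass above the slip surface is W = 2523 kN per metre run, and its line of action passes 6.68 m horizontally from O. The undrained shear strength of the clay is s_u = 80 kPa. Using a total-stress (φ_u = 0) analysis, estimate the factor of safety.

FS = 1.92

Taking moments about the centre O, the resisting moment is provided by the undrained shear strength acting along the arc:
Arc length L_a = R·θ = 15.4·(97.8°·π/180) = 15.4·1.7069 = 26.29 m
M_R = s_u·L_a·R = 80·26.29·15.4 = 32385.3 kN·m/m
M_D = W·d = 2523·6.68 = 16853.6 kN·m/m
FS = M_R / M_D = 32385.3 / 16853.6 = 1.922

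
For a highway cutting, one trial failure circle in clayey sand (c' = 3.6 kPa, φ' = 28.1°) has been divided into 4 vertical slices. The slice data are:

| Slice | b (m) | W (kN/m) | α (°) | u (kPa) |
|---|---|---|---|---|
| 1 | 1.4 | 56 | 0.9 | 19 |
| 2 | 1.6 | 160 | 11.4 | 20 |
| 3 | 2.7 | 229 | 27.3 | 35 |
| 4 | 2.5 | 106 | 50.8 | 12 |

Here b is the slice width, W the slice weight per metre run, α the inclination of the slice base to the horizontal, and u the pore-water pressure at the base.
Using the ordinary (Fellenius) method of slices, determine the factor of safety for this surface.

Ordinary method of slices: FS = Σ[c'·Δl_i + (W_i cosα_i − u_i·Δl_i)·tanφ'] / Σ W_i sinα_i, with Δl_i = b_i / cosα_i.
Slice 1: Δl = 1.4/cos0.9° = 1.400 m; N'_1 = 56·cos0.9° − 19·1.400 = 29.4; c'Δl = 5.04; W sinα = 0.9
Slice 2: Δl = 1.6/cos11.4° = 1.632 m; N'_2 = 160·cos11.4° − 20·1.632 = 124.2; c'Δl = 5.88; W sinα = 31.6
Slice 3: Δl = 2.7/cos27.3° = 3.038 m; N'_3 = 229·cos27.3° − 35·3.038 = 97.1; c'Δl = 10.94; W sinα = 105.0
Slice 4: Δl = 2.5/cos50.8° = 3.956 m; N'_4 = 106·cos50.8° − 12·3.956 = 19.5; c'Δl = 14.24; W sinα = 82.1
Σc'Δl = 36.1 kN/m; ΣN' = 270.3 kN/m; ΣW sinα = 219.7 kN/m
Resisting = 36.1 + 270.3·tan28.1° = 36.1 + 144.3 = 180.4 kN/m
FS = 180.4 / 219.7 = 0.821

FS = 0.82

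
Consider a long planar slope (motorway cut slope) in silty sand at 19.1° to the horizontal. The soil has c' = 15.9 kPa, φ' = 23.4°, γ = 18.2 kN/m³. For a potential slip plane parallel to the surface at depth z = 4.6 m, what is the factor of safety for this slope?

For an infinite slope with a slip plane parallel to the surface (no pore pressure): FS = [c' + γz cos²β tanφ'] / [γz sinβ cosβ].
γz = 18.2·4.6 = 83.72 kN/m²
Numerator = 15.9 + 83.72·cos²19.1°·tan23.4° = 15.9 + 83.72·0.8929·0.4327 = 48.250 kPa
Denominator = 83.72·sin19.1°·cos19.1° = 83.72·0.3272·0.9449 = 25.887 kPa
FS = 48.250 / 25.887 = 1.864

FS = 1.86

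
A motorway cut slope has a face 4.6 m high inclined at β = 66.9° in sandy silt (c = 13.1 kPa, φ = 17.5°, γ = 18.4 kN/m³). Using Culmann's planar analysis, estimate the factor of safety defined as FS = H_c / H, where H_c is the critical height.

FS = 1.56

H_c = (4c/γ) · sinβ cosφ / [1 − cos(β − φ)]
    = (4·13.1/18.4) · sin66.9°·cos17.5° / [1 − cos49.4°]
    = 2.848 · 0.8772 / 0.3492 = 7.15 m
FS = H_c / H = 7.15 / 4.6 = 1.555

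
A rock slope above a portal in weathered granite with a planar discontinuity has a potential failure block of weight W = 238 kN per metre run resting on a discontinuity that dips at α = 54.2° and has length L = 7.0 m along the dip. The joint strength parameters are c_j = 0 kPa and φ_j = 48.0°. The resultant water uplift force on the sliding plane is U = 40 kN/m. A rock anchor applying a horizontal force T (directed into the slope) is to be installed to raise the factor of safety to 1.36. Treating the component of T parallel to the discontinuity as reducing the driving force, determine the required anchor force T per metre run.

T = 90 kN/m

Resolving forces along and normal to the sliding plane, with the horizontal anchor force T adding T·sinα to the effective normal force and T·cosα acting up the plane against the driving force:
FS = [c_jL + (W cosα − U + T sinα) tanφ_j] / [W sinα − T cosα]
Without the anchor: N' = 99.2 kN/m, driving T_d = 193.0 kN/m, resisting R = 0·7.0 + 99.2·tan48.0° = 110.2 kN/m, FS = 0.57.
Setting FS = 1.36 and solving for T:
1.36·(193.0 − T cos54.2°) = 110.2 + T sin54.2°·tan48.0°
T·(sin54.2°·tan48.0° + 1.36·cos54.2°) = 1.36·193.0 − 110.2
T·(0.8111·1.1106 + 1.36·0.5850) = 262.5 − 110.2 = 152.3
T·1.6963 = 152.3
T = 89.8 kN/m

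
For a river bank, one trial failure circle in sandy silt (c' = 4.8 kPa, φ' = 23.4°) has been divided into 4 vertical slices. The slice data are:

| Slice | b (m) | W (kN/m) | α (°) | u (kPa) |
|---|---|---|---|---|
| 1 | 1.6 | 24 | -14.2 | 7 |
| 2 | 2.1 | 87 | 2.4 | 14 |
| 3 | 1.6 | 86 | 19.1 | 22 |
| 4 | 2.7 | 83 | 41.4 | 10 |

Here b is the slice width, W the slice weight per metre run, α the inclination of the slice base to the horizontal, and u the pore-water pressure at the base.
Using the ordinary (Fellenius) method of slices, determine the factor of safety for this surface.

FS = 1.28

Ordinary method of slices: FS = Σ[c'·Δl_i + (W_i cosα_i − u_i·Δl_i)·tanφ'] / Σ W_i sinα_i, with Δl_i = b_i / cosα_i.
Slice 1: Δl = 1.6/cos(-14.2°) = 1.650 m; N'_1 = 24·cos(-14.2°) − 7·1.650 = 11.7; c'Δl = 7.92; W sinα = -5.9
Slice 2: Δl = 2.1/cos2.4° = 2.102 m; N'_2 = 87·cos2.4° − 14·2.102 = 57.5; c'Δl = 10.09; W sinα = 3.6
Slice 3: Δl = 1.6/cos19.1° = 1.693 m; N'_3 = 86·cos19.1° − 22·1.693 = 44.0; c'Δl = 8.13; W sinα = 28.1
Slice 4: Δl = 2.7/cos41.4° = 3.599 m; N'_4 = 83·cos41.4° − 10·3.599 = 26.3; c'Δl = 17.28; W sinα = 54.9
Σc'Δl = 43.4 kN/m; ΣN' = 139.5 kN/m; ΣW sinα = 80.8 kN/m
Resisting = 43.4 + 139.5·tan23.4° = 43.4 + 60.4 = 103.8 kN/m
FS = 103.8 / 80.8 = 1.285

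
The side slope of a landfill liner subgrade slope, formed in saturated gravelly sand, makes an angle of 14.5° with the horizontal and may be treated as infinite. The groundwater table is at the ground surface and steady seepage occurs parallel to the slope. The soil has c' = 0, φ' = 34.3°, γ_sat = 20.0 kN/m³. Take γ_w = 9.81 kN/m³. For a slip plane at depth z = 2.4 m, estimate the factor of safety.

With seepage parallel to the slope and the water table at the surface, the effective normal stress on the slip plane uses the buoyant unit weight γ' = γ_sat − γ_w while the driving shear stress uses γ_sat:
FS = [c' + γ' z cos²β tanφ'] / [γ_sat z sinβ cosβ]
(For c' = 0 this reduces to FS = (γ'/γ_sat)·tanφ'/tanβ.)
γ' = 20.0 − 9.81 = 10.19 kN/m³
Numerator = 0.0 + 10.19·2.4·cos²14.5°·tan34.3° = 0.0 + 10.19·2.4·0.9373·0.6822 = 15.637 kPa
Denominator = 20.0·2.4·sin14.5°·cos14.5° = 20.0·2.4·0.2504·0.9681 = 11.635 kPa
FS = 15.637 / 11.635 = 1.344

FS = 1.34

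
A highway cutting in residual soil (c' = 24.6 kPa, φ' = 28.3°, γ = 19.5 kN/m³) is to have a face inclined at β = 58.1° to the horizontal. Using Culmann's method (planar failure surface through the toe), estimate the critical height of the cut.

Culmann's analysis gives the critical failure plane at α_cr = (β + φ')/2 = (58.1 + 28.3)/2 = 43.2°, and the critical height
H_c = (4c'/γ) · sinβ cosφ' / [1 − cos(β − φ')]
    = (4·24.6/19.5) · sin58.1°·cos28.3° / [1 − cos(29.8°)]
    = 5.046 · 0.8490·0.8805 / [1 − 0.8678]
    = 5.046 · 0.7475 / 0.1322
    = 28.53 m

H_c = 28.53 m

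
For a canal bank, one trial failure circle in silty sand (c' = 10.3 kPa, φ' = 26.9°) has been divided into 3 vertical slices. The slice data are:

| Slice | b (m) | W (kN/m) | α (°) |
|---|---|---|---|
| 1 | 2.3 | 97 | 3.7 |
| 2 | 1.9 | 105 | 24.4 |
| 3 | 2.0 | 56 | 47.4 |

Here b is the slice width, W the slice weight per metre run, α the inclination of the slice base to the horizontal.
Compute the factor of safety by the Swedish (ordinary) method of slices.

FS = 2.12

Ordinary method of slices: FS = Σ[c'·Δl_i + (W_i cosα_i)·tanφ'] / Σ W_i sinα_i, with Δl_i = b_i / cosα_i.
Slice 1: Δl = 2.3/cos3.7° = 2.305 m; N'_1 = 97·cos3.7° = 96.8; c'Δl = 23.74; W sinα = 6.3
Slice 2: Δl = 1.9/cos24.4° = 2.086 m; N'_2 = 105·cos24.4° = 95.6; c'Δl = 21.49; W sinα = 43.4
Slice 3: Δl = 2.0/cos47.4° = 2.955 m; N'_3 = 56·cos47.4° = 37.9; c'Δl = 30.43; W sinα = 41.2
Σc'Δl = 75.7 kN/m; ΣN' = 230.3 kN/m; ΣW sinα = 90.9 kN/m
Resisting = 75.7 + 230.3·tan26.9° = 75.7 + 116.9 = 192.5 kN/m
FS = 192.5 / 90.9 = 2.119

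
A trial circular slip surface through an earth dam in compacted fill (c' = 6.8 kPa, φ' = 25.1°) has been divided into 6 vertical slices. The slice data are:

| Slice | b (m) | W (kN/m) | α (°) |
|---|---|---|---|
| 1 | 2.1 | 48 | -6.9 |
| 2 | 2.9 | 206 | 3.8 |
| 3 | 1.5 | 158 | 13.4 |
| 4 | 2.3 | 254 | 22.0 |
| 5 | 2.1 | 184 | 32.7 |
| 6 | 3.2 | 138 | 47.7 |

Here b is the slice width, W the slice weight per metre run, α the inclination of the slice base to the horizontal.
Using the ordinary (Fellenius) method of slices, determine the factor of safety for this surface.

FS = 1.55

Ordinary method of slices: FS = Σ[c'·Δl_i + (W_i cosα_i)·tanφ'] / Σ W_i sinα_i, with Δl_i = b_i / cosα_i.
Slice 1: Δl = 2.1/cos(-6.9°) = 2.115 m; N'_1 = 48·cos(-6.9°) = 47.7; c'Δl = 14.38; W sinα = -5.8
Slice 2: Δl = 2.9/cos3.8° = 2.906 m; N'_2 = 206·cos3.8° = 205.5; c'Δl = 19.76; W sinα = 13.7
Slice 3: Δl = 1.5/cos13.4° = 1.542 m; N'_3 = 158·cos13.4° = 153.7; c'Δl = 10.49; W sinα = 36.6
Slice 4: Δl = 2.3/cos22.0° = 2.481 m; N'_4 = 254·cos22.0° = 235.5; c'Δl = 16.87; W sinα = 95.2
Slice 5: Δl = 2.1/cos32.7° = 2.496 m; N'_5 = 184·cos32.7° = 154.8; c'Δl = 16.97; W sinα = 99.4
Slice 6: Δl = 3.2/cos47.7° = 4.755 m; N'_6 = 138·cos47.7° = 92.9; c'Δl = 32.33; W sinα = 102.1
Σc'Δl = 110.8 kN/m; ΣN' = 890.1 kN/m; ΣW sinα = 341.1 kN/m
Resisting = 110.8 + 890.1·tan25.1° = 110.8 + 417.0 = 527.8 kN/m
FS = 527.8 / 341.1 = 1.547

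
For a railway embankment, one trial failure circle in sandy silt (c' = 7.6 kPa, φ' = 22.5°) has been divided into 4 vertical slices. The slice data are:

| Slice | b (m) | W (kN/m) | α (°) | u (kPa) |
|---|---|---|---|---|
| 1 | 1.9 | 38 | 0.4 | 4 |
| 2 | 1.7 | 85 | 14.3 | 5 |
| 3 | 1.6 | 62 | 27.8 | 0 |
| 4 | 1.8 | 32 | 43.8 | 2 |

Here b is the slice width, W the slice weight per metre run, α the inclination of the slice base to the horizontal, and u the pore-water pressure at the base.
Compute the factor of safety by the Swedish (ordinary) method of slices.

Ordinary method of slices: FS = Σ[c'·Δl_i + (W_i cosα_i − u_i·Δl_i)·tanφ'] / Σ W_i sinα_i, with Δl_i = b_i / cosα_i.
Slice 1: Δl = 1.9/cos0.4° = 1.900 m; N'_1 = 38·cos0.4° − 4·1.900 = 30.4; c'Δl = 14.44; W sinα = 0.3
Slice 2: Δl = 1.7/cos14.3° = 1.754 m; N'_2 = 85·cos14.3° − 5·1.754 = 73.6; c'Δl = 13.33; W sinα = 21.0
Slice 3: Δl = 1.6/cos27.8° = 1.809 m; N'_3 = 62·cos27.8° − 0·1.809 = 54.8; c'Δl = 13.75; W sinα = 28.9
Slice 4: Δl = 1.8/cos43.8° = 2.494 m; N'_4 = 32·cos43.8° − 2·2.494 = 18.1; c'Δl = 18.95; W sinα = 22.1
Σc'Δl = 60.5 kN/m; ΣN' = 176.9 kN/m; ΣW sinα = 72.3 kN/m
Resisting = 60.5 + 176.9·tan22.5° = 60.5 + 73.3 = 133.8 kN/m
FS = 133.8 / 72.3 = 1.850

FS = 1.85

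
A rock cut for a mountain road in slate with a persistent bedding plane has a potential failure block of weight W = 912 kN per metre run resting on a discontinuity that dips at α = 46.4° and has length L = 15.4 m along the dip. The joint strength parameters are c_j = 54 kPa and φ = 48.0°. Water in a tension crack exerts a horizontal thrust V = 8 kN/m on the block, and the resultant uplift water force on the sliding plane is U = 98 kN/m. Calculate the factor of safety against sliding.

Resolving the block weight along and normal to the plane and applying the Mohr–Coulomb strength on the joint:
N' = W cosα − U − V sinα = 912·cos46.4° − 98 − 8·sin46.4° = 525.1 kN/m
Driving force T = W sinα + V cosα = 912·sin46.4° + 8·cos46.4° = 666.0 kN/m
Resisting force R = c_j·L + N'·tanφ = 54·15.4 + 525.1·tan48.0° = 831.6 + 583.2 = 1414.8 kN/m
FS = R / T = 1414.8 / 666.0 = 2.124

FS = 2.12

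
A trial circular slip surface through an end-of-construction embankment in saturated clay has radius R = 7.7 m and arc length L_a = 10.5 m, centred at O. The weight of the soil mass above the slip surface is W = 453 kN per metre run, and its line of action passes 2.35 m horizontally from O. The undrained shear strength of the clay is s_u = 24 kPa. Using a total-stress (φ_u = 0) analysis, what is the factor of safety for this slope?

FS = 1.82

Taking moments about the centre O, the resisting moment is provided by the undrained shear strength acting along the arc:
M_R = s_u·L_a·R = 24·10.50·7.7 = 1940.4 kN·m/m
M_D = W·d = 453·2.35 = 1064.5 kN·m/m
FS = M_R / M_D = 1940.4 / 1064.5 = 1.823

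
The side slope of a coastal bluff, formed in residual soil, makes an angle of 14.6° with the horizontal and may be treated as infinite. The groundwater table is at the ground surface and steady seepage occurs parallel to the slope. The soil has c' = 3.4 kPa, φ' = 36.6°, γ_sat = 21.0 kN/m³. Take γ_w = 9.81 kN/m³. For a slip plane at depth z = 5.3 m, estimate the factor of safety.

FS = 1.64

With seepage parallel to the slope and the water table at the surface, the effective normal stress on the slip plane uses the buoyant unit weight γ' = γ_sat − γ_w while the driving shear stress uses γ_sat:
FS = [c' + γ' z cos²β tanφ'] / [γ_sat z sinβ cosβ]
γ' = 21.0 − 9.81 = 11.19 kN/m³
Numerator = 3.4 + 11.19·5.3·cos²14.6°·tan36.6° = 3.4 + 11.19·5.3·0.9365·0.7427 = 44.647 kPa
Denominator = 21.0·5.3·sin14.6°·cos14.6° = 21.0·5.3·0.2521·0.9677 = 27.149 kPa
FS = 44.647 / 27.149 = 1.644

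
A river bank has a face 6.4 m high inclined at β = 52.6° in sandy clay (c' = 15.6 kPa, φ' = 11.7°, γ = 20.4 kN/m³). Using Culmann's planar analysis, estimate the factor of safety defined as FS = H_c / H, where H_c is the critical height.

H_c = (4c'/γ) · sinβ cosφ' / [1 − cos(β − φ')]
    = (4·15.6/20.4) · sin52.6°·cos11.7° / [1 − cos40.9°]
    = 3.059 · 0.7779 / 0.2441 = 9.75 m
FS = H_c / H = 9.75 / 6.4 = 1.523

FS = 1.52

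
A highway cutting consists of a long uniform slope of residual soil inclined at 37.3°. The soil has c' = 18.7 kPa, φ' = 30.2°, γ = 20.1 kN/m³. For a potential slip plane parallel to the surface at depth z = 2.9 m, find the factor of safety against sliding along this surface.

FS = 1.43

For an infinite slope with a slip plane parallel to the surface (no pore pressure): FS = [c' + γz cos²β tanφ'] / [γz sinβ cosβ].
γz = 20.1·2.9 = 58.29 kN/m²
Numerator = 18.7 + 58.29·cos²37.3°·tan30.2° = 18.7 + 58.29·0.6328·0.5820 = 40.167 kPa
Denominator = 58.29·sin37.3°·cos37.3° = 58.29·0.6060·0.7955 = 28.099 kPa
FS = 40.167 / 28.099 = 1.430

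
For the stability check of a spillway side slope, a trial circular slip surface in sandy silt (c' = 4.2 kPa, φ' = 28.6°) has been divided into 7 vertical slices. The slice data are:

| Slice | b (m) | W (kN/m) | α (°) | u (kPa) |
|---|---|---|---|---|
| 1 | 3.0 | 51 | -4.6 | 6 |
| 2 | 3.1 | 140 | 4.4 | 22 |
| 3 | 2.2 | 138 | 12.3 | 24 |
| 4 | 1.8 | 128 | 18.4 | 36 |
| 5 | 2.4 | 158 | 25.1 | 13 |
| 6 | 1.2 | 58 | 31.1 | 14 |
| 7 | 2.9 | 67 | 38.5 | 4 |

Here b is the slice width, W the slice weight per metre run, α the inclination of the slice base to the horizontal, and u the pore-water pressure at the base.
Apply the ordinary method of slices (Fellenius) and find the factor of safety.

FS = 1.40

Ordinary method of slices: FS = Σ[c'·Δl_i + (W_i cosα_i − u_i·Δl_i)·tanφ'] / Σ W_i sinα_i, with Δl_i = b_i / cosα_i.
Slice 1: Δl = 3.0/cos(-4.6°) = 3.010 m; N'_1 = 51·cos(-4.6°) − 6·3.010 = 32.8; c'Δl = 12.64; W sinα = -4.1
Slice 2: Δl = 3.1/cos4.4° = 3.109 m; N'_2 = 140·cos4.4° − 22·3.109 = 71.2; c'Δl = 13.06; W sinα = 10.7
Slice 3: Δl = 2.2/cos12.3° = 2.252 m; N'_3 = 138·cos12.3° − 24·2.252 = 80.8; c'Δl = 9.46; W sinα = 29.4
Slice 4: Δl = 1.8/cos18.4° = 1.897 m; N'_4 = 128·cos18.4° − 36·1.897 = 53.2; c'Δl = 7.97; W sinα = 40.4
Slice 5: Δl = 2.4/cos25.1° = 2.650 m; N'_5 = 158·cos25.1° − 13·2.650 = 108.6; c'Δl = 11.13; W sinα = 67.0
Slice 6: Δl = 1.2/cos31.1° = 1.401 m; N'_6 = 58·cos31.1° − 14·1.401 = 30.0; c'Δl = 5.89; W sinα = 30.0
Slice 7: Δl = 2.9/cos38.5° = 3.706 m; N'_7 = 67·cos38.5° − 4·3.706 = 37.6; c'Δl = 15.56; W sinα = 41.7
Σc'Δl = 75.7 kN/m; ΣN' = 414.2 kN/m; ΣW sinα = 215.1 kN/m
Resisting = 75.7 + 414.2·tan28.6° = 75.7 + 225.8 = 301.5 kN/m
FS = 301.5 / 215.1 = 1.402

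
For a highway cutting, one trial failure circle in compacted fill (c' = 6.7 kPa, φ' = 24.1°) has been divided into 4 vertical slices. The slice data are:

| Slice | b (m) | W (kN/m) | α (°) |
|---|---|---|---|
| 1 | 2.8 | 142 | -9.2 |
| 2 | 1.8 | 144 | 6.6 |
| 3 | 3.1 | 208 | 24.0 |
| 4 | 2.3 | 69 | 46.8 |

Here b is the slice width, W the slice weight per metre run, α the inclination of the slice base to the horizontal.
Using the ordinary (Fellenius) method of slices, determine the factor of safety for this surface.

Ordinary method of slices: FS = Σ[c'·Δl_i + (W_i cosα_i)·tanφ'] / Σ W_i sinα_i, with Δl_i = b_i / cosα_i.
Slice 1: Δl = 2.8/cos(-9.2°) = 2.836 m; N'_1 = 142·cos(-9.2°) = 140.2; c'Δl = 19.00; W sinα = -22.7
Slice 2: Δl = 1.8/cos6.6° = 1.812 m; N'_2 = 144·cos6.6° = 143.0; c'Δl = 12.14; W sinα = 16.6
Slice 3: Δl = 3.1/cos24.0° = 3.393 m; N'_3 = 208·cos24.0° = 190.0; c'Δl = 22.74; W sinα = 84.6
Slice 4: Δl = 2.3/cos46.8° = 3.360 m; N'_4 = 69·cos46.8° = 47.2; c'Δl = 22.51; W sinα = 50.3
Σc'Δl = 76.4 kN/m; ΣN' = 520.5 kN/m; ΣW sinα = 128.7 kN/m
Resisting = 76.4 + 520.5·tan24.1° = 76.4 + 232.8 = 309.2 kN/m
FS = 309.2 / 128.7 = 2.402

FS = 2.40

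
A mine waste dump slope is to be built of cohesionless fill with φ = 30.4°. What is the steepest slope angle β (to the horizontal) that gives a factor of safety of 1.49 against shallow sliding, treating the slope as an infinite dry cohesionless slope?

β = 21.5°

For an infinite dry cohesionless slope FS = tanφ/tanβ, so tanβ = tanφ / FS.
tanβ = tan30.4° / 1.49 = 0.5867 / 1.49 = 0.3938
β = arctan(0.3938) = 21.49°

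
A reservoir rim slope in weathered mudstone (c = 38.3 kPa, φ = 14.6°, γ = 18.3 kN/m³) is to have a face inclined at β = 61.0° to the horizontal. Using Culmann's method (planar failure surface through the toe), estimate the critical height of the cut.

Culmann's analysis gives the critical failure plane at α_cr = (β + φ)/2 = (61.0 + 14.6)/2 = 37.8°, and the critical height
H_c = (4c/γ) · sinβ cosφ / [1 − cos(β − φ)]
    = (4·38.3/18.3) · sin61.0°·cos14.6° / [1 − cos(46.4°)]
    = 8.372 · 0.8746·0.9677 / [1 − 0.6896]
    = 8.372 · 0.8464 / 0.3104
    = 22.83 m

H_c = 22.83 m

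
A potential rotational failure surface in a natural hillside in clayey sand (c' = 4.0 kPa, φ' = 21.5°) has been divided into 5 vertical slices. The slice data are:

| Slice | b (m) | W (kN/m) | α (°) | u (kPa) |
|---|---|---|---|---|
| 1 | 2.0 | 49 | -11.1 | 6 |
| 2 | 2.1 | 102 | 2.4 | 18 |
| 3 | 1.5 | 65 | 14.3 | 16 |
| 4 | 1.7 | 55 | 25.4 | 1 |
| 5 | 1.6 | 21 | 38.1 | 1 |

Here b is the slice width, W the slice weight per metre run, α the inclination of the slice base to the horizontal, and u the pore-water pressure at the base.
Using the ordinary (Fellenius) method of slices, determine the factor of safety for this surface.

Ordinary method of slices: FS = Σ[c'·Δl_i + (W_i cosα_i − u_i·Δl_i)·tanφ'] / Σ W_i sinα_i, with Δl_i = b_i / cosα_i.
Slice 1: Δl = 2.0/cos(-11.1°) = 2.038 m; N'_1 = 49·cos(-11.1°) − 6·2.038 = 35.9; c'Δl = 8.15; W sinα = -9.4
Slice 2: Δl = 2.1/cos2.4° = 2.102 m; N'_2 = 102·cos2.4° − 18·2.102 = 64.1; c'Δl = 8.41; W sinα = 4.3
Slice 3: Δl = 1.5/cos14.3° = 1.548 m; N'_3 = 65·cos14.3° − 16·1.548 = 38.2; c'Δl = 6.19; W sinα = 16.1
Slice 4: Δl = 1.7/cos25.4° = 1.882 m; N'_4 = 55·cos25.4° − 1·1.882 = 47.8; c'Δl = 7.53; W sinα = 23.6
Slice 5: Δl = 1.6/cos38.1° = 2.033 m; N'_5 = 21·cos38.1° − 1·2.033 = 14.5; c'Δl = 8.13; W sinα = 13.0
Σc'Δl = 38.4 kN/m; ΣN' = 200.4 kN/m; ΣW sinα = 47.4 kN/m
Resisting = 38.4 + 200.4·tan21.5° = 38.4 + 79.0 = 117.4 kN/m
FS = 117.4 / 47.4 = 2.474

FS = 2.47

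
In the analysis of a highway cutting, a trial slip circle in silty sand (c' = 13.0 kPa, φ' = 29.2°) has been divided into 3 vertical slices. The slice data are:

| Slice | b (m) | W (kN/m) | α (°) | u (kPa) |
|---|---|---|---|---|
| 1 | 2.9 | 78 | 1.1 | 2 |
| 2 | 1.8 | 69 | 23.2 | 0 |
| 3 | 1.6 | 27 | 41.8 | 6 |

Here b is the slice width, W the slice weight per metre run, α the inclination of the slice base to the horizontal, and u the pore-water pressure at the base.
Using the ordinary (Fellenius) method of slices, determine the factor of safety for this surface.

Ordinary method of slices: FS = Σ[c'·Δl_i + (W_i cosα_i − u_i·Δl_i)·tanφ'] / Σ W_i sinα_i, with Δl_i = b_i / cosα_i.
Slice 1: Δl = 2.9/cos1.1° = 2.901 m; N'_1 = 78·cos1.1° − 2·2.901 = 72.2; c'Δl = 37.71; W sinα = 1.5
Slice 2: Δl = 1.8/cos23.2° = 1.958 m; N'_2 = 69·cos23.2° − 0·1.958 = 63.4; c'Δl = 25.46; W sinα = 27.2
Slice 3: Δl = 1.6/cos41.8° = 2.146 m; N'_3 = 27·cos41.8° − 6·2.146 = 7.3; c'Δl = 27.90; W sinα = 18.0
Σc'Δl = 91.1 kN/m; ΣN' = 142.9 kN/m; ΣW sinα = 46.7 kN/m
Resisting = 91.1 + 142.9·tan29.2° = 91.1 + 79.8 = 170.9 kN/m
FS = 170.9 / 46.7 = 3.662

FS = 3.66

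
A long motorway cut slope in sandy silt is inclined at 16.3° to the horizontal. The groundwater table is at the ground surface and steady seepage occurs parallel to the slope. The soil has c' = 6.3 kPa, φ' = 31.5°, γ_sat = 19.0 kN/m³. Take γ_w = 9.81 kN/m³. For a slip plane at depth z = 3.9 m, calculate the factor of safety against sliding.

With seepage parallel to the slope and the water table at the surface, the effective normal stress on the slip plane uses the buoyant unit weight γ' = γ_sat − γ_w while the driving shear stress uses γ_sat:
FS = [c' + γ' z cos²β tanφ'] / [γ_sat z sinβ cosβ]
γ' = 19.0 − 9.81 = 9.19 kN/m³
Numerator = 6.3 + 9.19·3.9·cos²16.3°·tan31.5° = 6.3 + 9.19·3.9·0.9212·0.6128 = 26.533 kPa
Denominator = 19.0·3.9·sin16.3°·cos16.3° = 19.0·3.9·0.2807·0.9598 = 19.961 kPa
FS = 26.533 / 19.961 = 1.329

FS = 1.33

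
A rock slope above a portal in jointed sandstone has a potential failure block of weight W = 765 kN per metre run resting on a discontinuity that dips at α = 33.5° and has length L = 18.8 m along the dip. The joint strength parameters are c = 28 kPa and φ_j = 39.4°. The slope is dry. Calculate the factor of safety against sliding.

Resolving the block weight along and normal to the plane and applying the Mohr–Coulomb strength on the joint:
N' = W cosα = 765·cos33.5° = 637.9 kN/m
Driving force T = W sinα = 765·sin33.5° = 422.2 kN/m
Resisting force R = c·L + N'·tanφ_j = 28·18.8 + 637.9·tan39.4° = 526.4 + 524.0 = 1050.4 kN/m
FS = R / T = 1050.4 / 422.2 = 2.488

FS = 2.49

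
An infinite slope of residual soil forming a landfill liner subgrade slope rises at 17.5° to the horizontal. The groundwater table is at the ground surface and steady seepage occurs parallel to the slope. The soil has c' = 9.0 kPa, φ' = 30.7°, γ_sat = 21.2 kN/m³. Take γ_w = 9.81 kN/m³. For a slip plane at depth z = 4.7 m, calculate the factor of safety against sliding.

With seepage parallel to the slope and the water table at the surface, the effective normal stress on the slip plane uses the buoyant unit weight γ' = γ_sat − γ_w while the driving shear stress uses γ_sat:
FS = [c' + γ' z cos²β tanφ'] / [γ_sat z sinβ cosβ]
γ' = 21.2 − 9.81 = 11.39 kN/m³
Numerator = 9.0 + 11.39·4.7·cos²17.5°·tan30.7° = 9.0 + 11.39·4.7·0.9096·0.5938 = 37.911 kPa
Denominator = 21.2·4.7·sin17.5°·cos17.5° = 21.2·4.7·0.3007·0.9537 = 28.576 kPa
FS = 37.911 / 28.576 = 1.327

FS = 1.33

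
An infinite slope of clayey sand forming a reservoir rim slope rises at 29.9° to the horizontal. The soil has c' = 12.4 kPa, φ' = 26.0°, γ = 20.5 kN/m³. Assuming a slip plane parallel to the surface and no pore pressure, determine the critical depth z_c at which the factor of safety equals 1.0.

Setting FS = 1.00 in FS = [c' + γz cos²β tanφ'] / [γz sinβ cosβ] and solving for z:
z = c' / [γ cosβ (FS·sinβ − cosβ·tanφ')]
  = 12.4 / [20.5·cos29.9°·(1.00·sin29.9° − cos29.9°·tan26.0°)]
  = 12.4 / [20.5·0.8669·(1.00·0.4985 − 0.8669·0.4877)]
  = 12.4 / 1.3448 = 9.220 m

z_c = 9.22 m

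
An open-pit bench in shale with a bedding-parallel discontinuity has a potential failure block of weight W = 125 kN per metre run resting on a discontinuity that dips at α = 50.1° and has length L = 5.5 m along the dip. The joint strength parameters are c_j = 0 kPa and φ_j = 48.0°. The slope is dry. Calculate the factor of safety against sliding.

Resolving the block weight along and normal to the plane and applying the Mohr–Coulomb strength on the joint:
N' = W cosα = 125·cos50.1° = 80.2 kN/m
Driving force T = W sinα = 125·sin50.1° = 95.9 kN/m
Resisting force R = c_j·L + N'·tanφ_j = 0·5.5 + 80.2·tan48.0° = 0.0 + 89.1 = 89.1 kN/m
FS = R / T = 89.1 / 95.9 = 0.929

FS = 0.93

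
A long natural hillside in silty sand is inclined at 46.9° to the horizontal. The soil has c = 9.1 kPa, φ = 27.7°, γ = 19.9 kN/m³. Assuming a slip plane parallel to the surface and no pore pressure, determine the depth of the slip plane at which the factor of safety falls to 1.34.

Setting FS = 1.34 in FS = [c + γz cos²β tanφ] / [γz sinβ cosβ] and solving for z:
z = c / [γ cosβ (FS·sinβ − cosβ·tanφ)]
  = 9.1 / [19.9·cos46.9°·(1.34·sin46.9° − cos46.9°·tan27.7°)]
  = 9.1 / [19.9·0.6833·(1.34·0.7302 − 0.6833·0.5250)]
  = 9.1 / 8.4260 = 1.080 m

z = 1.08 m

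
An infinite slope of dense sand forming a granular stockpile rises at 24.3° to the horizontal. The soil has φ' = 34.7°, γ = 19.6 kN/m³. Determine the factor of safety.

For a dry cohesionless infinite slope the factor of safety is FS = tanφ' / tanβ.
FS = tan34.7° / tan24.3° = 0.6924 / 0.4515 = 1.534

FS = 1.53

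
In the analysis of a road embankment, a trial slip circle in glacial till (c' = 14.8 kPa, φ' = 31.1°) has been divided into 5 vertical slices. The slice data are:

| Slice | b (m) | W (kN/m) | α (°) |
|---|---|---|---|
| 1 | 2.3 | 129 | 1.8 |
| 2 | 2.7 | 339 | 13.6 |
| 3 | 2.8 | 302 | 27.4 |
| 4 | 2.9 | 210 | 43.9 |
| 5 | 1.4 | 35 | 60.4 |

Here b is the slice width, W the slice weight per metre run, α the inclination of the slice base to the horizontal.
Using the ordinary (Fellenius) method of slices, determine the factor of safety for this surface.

Ordinary method of slices: FS = Σ[c'·Δl_i + (W_i cosα_i)·tanφ'] / Σ W_i sinα_i, with Δl_i = b_i / cosα_i.
Slice 1: Δl = 2.3/cos1.8° = 2.301 m; N'_1 = 129·cos1.8° = 128.9; c'Δl = 34.06; W sinα = 4.1
Slice 2: Δl = 2.7/cos13.6° = 2.778 m; N'_2 = 339·cos13.6° = 329.5; c'Δl = 41.11; W sinα = 79.7
Slice 3: Δl = 2.8/cos27.4° = 3.154 m; N'_3 = 302·cos27.4° = 268.1; c'Δl = 46.68; W sinα = 139.0
Slice 4: Δl = 2.9/cos43.9° = 4.025 m; N'_4 = 210·cos43.9° = 151.3; c'Δl = 59.57; W sinα = 145.6
Slice 5: Δl = 1.4/cos60.4° = 2.834 m; N'_5 = 35·cos60.4° = 17.3; c'Δl = 41.95; W sinα = 30.4
Σc'Δl = 223.4 kN/m; ΣN' = 895.2 kN/m; ΣW sinα = 398.8 kN/m
Resisting = 223.4 + 895.2·tan31.1° = 223.4 + 540.0 = 763.4 kN/m
FS = 763.4 / 398.8 = 1.914

FS = 1.91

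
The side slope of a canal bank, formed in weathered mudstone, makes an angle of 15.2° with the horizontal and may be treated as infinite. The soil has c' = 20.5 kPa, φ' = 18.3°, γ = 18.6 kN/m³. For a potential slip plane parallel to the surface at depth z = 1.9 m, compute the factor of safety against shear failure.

FS = 3.51

For an infinite slope with a slip plane parallel to the surface (no pore pressure): FS = [c' + γz cos²β tanφ'] / [γz sinβ cosβ].
γz = 18.6·1.9 = 35.34 kN/m²
Numerator = 20.5 + 35.34·cos²15.2°·tan18.3° = 20.5 + 35.34·0.9313·0.3307 = 31.384 kPa
Denominator = 35.34·sin15.2°·cos15.2° = 35.34·0.2622·0.9650 = 8.942 kPa
FS = 31.384 / 8.942 = 3.510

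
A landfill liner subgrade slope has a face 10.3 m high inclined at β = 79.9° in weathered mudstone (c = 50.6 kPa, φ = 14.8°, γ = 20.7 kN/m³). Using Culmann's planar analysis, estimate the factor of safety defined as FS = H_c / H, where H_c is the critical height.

H_c = (4c/γ) · sinβ cosφ / [1 − cos(β − φ)]
    = (4·50.6/20.7) · sin79.9°·cos14.8° / [1 − cos65.1°]
    = 9.778 · 0.9518 / 0.5790 = 16.08 m
FS = H_c / H = 16.08 / 10.3 = 1.561

FS = 1.56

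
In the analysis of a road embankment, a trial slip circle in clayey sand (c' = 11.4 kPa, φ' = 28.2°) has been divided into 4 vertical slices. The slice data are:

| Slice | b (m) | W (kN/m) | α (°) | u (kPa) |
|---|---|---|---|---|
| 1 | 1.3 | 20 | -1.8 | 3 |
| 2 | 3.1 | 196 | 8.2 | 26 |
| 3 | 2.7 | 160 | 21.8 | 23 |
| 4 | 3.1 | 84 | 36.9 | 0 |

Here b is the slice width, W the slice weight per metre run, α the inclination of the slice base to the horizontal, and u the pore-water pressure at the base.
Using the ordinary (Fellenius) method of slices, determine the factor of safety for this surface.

FS = 2.02

Ordinary method of slices: FS = Σ[c'·Δl_i + (W_i cosα_i − u_i·Δl_i)·tanφ'] / Σ W_i sinα_i, with Δl_i = b_i / cosα_i.
Slice 1: Δl = 1.3/cos(-1.8°) = 1.301 m; N'_1 = 20·cos(-1.8°) − 3·1.301 = 16.1; c'Δl = 14.83; W sinα = -0.6
Slice 2: Δl = 3.1/cos8.2° = 3.132 m; N'_2 = 196·cos8.2° − 26·3.132 = 112.6; c'Δl = 35.71; W sinα = 28.0
Slice 3: Δl = 2.7/cos21.8° = 2.908 m; N'_3 = 160·cos21.8° − 23·2.908 = 81.7; c'Δl = 33.15; W sinα = 59.4
Slice 4: Δl = 3.1/cos36.9° = 3.877 m; N'_4 = 84·cos36.9° − 0·3.877 = 67.2; c'Δl = 44.19; W sinα = 50.4
Σc'Δl = 127.9 kN/m; ΣN' = 277.5 kN/m; ΣW sinα = 137.2 kN/m
Resisting = 127.9 + 277.5·tan28.2° = 127.9 + 148.8 = 276.7 kN/m
FS = 276.7 / 137.2 = 2.017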